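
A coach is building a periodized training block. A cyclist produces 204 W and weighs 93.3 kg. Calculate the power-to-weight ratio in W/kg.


P/W = power / mass
= 204 / 93.3
= 2.186 W/kg

2.186 W/kg


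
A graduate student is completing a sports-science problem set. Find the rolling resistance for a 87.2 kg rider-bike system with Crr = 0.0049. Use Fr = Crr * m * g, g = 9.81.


m * g = 87.2 * 9.81 = 855.432 N
Fr = 0.0049 * 855.432 = 4.192 N

4.192 N


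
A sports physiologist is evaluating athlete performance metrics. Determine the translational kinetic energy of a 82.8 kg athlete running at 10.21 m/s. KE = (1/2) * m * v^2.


KE = 0.5 * m * v^2
= 0.5 * 82.8 * 10.21^2
= 0.5 * 82.8 * 104.2441
= 4315.71 J

4315.71 J


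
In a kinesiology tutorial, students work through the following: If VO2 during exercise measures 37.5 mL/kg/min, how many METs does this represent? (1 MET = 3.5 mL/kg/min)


METs = VO2 / 3.5 = 37.5 / 3.5 = 10.71

10.71 METs


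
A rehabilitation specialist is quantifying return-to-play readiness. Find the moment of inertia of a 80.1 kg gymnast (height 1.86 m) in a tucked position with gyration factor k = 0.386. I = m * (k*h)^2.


Radius of gyration = 0.386 * 1.86 = 0.71796 m
I = 80.1 * 0.71796^2
= 80.1 * 0.515467
= 41.289 kg*m^2

41.289 kg*m^2


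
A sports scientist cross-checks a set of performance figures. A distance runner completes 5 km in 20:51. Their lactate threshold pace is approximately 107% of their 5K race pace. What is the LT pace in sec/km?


Convert to seconds: 20 min 51 s = 1251 s
Pace per km = 1251 / 5 = 250.2 s/km
LT pace = 250.2 * 1.07 = 267.71 s/km

267.71 s/km


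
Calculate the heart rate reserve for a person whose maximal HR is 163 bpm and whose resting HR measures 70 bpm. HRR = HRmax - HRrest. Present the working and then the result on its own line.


HRmax = 163 bpm
HRrest = 70 bpm
HRR = 163 - 70 = 93 bpm

93 bpm


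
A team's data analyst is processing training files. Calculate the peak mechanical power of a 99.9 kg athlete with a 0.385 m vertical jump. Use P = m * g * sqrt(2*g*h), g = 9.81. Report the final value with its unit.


First, sqrt(2gh) = sqrt(2 * 9.81 * 0.385)
= sqrt(7.5537) = 2.7484 m/s
Power = 99.9 * 9.81 * 2.7484 = 2693.48 W

2693.48 W


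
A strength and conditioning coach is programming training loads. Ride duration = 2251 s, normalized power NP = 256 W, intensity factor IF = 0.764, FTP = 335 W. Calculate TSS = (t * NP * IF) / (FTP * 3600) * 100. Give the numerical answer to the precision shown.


Numerator = 2251 * 256 * 0.764 = 440259.584
Denominator = 335 * 3600 = 1206000
TSS = 440259.584 / 1206000 * 100
= 36.51

36.51 TSS


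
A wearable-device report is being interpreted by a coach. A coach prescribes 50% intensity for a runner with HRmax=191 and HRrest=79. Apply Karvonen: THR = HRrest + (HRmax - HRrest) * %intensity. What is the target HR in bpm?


Heart rate reserve = 191 - 79 = 112
Intensity fraction = 50 / 100 = 0.5
THR = 79 + 112 * 0.5 = 135.0 bpm

135.0 bpm


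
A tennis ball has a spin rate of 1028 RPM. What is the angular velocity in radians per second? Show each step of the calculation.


Convert RPM to rad/s: multiply by 2*pi and divide by 60
omega = 1028 * 2 * pi / 60
= 107.652 rad/s

107.652 rad/s


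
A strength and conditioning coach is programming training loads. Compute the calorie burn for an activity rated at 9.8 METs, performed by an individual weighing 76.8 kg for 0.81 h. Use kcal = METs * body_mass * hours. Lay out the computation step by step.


Product of METs and mass = 9.8 * 76.8 = 752.64
Total kcal = 752.64 * 0.81 = 609.64 kcal

609.64 kcal


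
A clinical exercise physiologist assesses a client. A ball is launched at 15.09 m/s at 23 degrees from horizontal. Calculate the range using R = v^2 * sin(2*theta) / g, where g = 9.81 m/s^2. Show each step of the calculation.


sin(2 * 23) = sin(46) = 0.71934
v^2 = 15.09^2 = 227.7081
R = 227.7081 * 0.71934 / 9.81
= 16.697 m

16.697 m


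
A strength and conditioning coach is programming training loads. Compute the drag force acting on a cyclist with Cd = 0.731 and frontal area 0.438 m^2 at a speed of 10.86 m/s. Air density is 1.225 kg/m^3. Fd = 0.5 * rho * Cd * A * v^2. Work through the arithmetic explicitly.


Step 1: v^2 = 117.9396
Step 2: Fd = 0.5 * 1.225 * 0.731 * 0.438 * 117.9396
= 23.129 N

23.129 N


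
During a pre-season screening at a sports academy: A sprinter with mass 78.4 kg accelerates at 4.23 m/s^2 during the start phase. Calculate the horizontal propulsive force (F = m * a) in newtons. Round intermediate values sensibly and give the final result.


F = m * a
= 78.4 * 4.23
= 331.63 N

331.63 N


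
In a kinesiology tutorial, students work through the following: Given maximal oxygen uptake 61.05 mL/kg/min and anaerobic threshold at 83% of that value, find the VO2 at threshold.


Percentage as decimal = 0.83
VO2 at AT = 61.05 * 0.83 = 50.67 mL/kg/min

50.67 mL/kg/min


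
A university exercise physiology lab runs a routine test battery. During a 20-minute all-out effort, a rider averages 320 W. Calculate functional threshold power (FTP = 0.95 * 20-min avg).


FTP = 0.95 * 320
= 304.0 W

304.0 W


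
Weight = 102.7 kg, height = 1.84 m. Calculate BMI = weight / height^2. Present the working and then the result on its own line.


height^2 = 1.84^2 = 3.3856
BMI = 102.7 / 3.3856 = 30.33 kg/m^2

30.33 kg/m^2


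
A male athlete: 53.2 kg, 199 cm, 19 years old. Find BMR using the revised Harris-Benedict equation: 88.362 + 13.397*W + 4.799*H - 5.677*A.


Intercept = 88.362
Weight contribution = 13.397 * 53.2 = 712.7204
Height contribution = 4.799 * 199 = 955.001
Age contribution = 5.677 * 19 = 107.863
BMR = 88.362 + 712.7204 + 955.001 - 107.863
= 1648.22 kcal/day

1648.22 kcal/day


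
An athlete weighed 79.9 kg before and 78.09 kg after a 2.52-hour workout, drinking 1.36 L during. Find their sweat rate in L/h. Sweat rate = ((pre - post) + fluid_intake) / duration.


Body mass change = 1.81 kg
Total sweat loss = 1.81 + 1.36 = 3.17 L
Rate = 3.17 / 2.52 = 1.258 L/h

1.258 L/h


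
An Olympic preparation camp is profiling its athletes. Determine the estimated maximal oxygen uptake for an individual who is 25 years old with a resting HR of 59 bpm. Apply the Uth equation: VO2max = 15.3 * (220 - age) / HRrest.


HRmax = 220 - 25 = 195
VO2max = 15.3 * (195 / 59)
= 15.3 * 3.3051
= 50.57 mL/kg/min

50.57 mL/kg/min


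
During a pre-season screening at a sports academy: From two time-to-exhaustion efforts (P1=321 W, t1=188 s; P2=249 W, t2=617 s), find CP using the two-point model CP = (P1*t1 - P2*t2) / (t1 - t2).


Work in trial 1 = 60348 J
Work in trial 2 = 153633 J
Delta work = -93285 J
Delta time = -429 s
CP = -93285 / -429 = 217.45 W

217.45 W


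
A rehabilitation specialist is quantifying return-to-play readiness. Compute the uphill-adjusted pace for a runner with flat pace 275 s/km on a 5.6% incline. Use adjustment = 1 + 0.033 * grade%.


Adjustment factor = 1 + 0.033 * 5.6 = 1.1848
Grade-adjusted pace = 275 * 1.1848 = 325.82 s/km

325.82 s/km


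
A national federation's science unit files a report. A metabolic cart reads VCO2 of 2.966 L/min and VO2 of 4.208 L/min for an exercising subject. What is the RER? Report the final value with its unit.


RER = VCO2 / VO2 = 2.966 / 4.208 = 0.7048

0.7048


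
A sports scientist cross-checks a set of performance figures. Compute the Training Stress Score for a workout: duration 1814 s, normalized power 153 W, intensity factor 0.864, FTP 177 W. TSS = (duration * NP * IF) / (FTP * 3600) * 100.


Product = 1814 * 153 * 0.864 = 239796.288
Base = 177 * 3600 = 637200
TSS = 239796.288 / 637200 * 100 = 37.63

37.63 TSS


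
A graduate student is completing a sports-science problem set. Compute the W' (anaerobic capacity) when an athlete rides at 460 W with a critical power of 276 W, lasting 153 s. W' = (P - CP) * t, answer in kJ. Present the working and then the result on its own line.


Above-CP power = 184 W
Duration = 153 s
W' = 184 * 153 = 28152 J
Convert: 28152 / 1000 = 28.152 kJ

28.152 kJ


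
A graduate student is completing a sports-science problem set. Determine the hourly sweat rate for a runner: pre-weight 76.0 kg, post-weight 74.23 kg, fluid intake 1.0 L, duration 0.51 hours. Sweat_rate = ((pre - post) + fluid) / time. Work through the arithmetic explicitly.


Mass lost = 76.0 - 74.23 = 1.77 kg
Add fluid consumed: 1.77 + 1.0 = 2.77 L total sweat
Sweat rate = 2.77 / 0.51 = 5.431 L/h

5.431 L/h


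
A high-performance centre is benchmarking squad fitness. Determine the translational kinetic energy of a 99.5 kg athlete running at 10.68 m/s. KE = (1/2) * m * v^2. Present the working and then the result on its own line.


KE = 0.5 * m * v^2
= 0.5 * 99.5 * 10.68^2
= 0.5 * 99.5 * 114.0624
= 5674.6 J

5674.6 J


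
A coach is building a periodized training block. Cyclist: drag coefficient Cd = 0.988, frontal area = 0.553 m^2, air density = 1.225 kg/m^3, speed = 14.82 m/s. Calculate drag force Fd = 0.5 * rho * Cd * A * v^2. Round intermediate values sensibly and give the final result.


v^2 = 14.82^2 = 219.6324
Fd = 0.5 * 1.225 * 0.988 * 0.553 * 219.6324
= 73.5 N

73.5 N


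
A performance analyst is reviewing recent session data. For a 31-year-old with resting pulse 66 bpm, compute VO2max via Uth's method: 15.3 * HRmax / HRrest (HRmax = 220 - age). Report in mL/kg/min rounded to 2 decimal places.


Step 1: HRmax = 220 - 31 = 189 bpm
Step 2: Ratio = 189 / 66 = 2.8636
Step 3: VO2max = 15.3 * 2.8636 = 43.81 mL/kg/min

43.81 mL/kg/min


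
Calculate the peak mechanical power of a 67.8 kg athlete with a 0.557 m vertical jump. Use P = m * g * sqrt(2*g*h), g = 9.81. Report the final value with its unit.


First, sqrt(2gh) = sqrt(2 * 9.81 * 0.557)
= sqrt(10.92834) = 3.305804 m/s
Power = 67.8 * 9.81 * 3.305804 = 2198.75 W

2198.75 W


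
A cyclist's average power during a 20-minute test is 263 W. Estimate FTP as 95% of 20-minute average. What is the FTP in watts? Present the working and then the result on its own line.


FTP = 20-min power * 0.95
= 263 * 0.95
= 249.85 W

249.85 W


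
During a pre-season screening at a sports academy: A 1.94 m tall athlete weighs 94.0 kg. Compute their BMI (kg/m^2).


height^2 = 3.7636 m^2
BMI = 94.0 / 3.7636 = 24.98 kg/m^2

24.98 kg/m^2


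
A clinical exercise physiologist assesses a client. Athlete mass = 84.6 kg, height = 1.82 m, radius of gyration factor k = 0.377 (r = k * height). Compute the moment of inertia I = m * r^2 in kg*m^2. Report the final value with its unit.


r = k * height = 0.377 * 1.82 = 0.68614 m
r^2 = 0.68614^2 = 0.470788
I = 84.6 * 0.470788 = 39.829 kg*m^2

39.829 kg*m^2


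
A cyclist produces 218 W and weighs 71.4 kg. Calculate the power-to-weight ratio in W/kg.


P/W = power / mass
= 218 / 71.4
= 3.053 W/kg

3.053 W/kg


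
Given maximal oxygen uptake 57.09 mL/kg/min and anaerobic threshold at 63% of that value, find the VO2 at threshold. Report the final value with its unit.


Percentage as decimal = 0.63
VO2 at AT = 57.09 * 0.63 = 35.97 mL/kg/min

35.97 mL/kg/min


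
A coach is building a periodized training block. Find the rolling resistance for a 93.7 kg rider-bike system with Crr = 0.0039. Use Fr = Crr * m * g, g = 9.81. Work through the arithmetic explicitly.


m * g = 93.7 * 9.81 = 919.197 N
Fr = 0.0039 * 919.197 = 3.585 N

3.585 N


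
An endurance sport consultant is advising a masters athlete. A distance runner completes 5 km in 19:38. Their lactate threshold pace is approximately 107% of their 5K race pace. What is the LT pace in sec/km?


Convert to seconds: 19 min 38 s = 1178 s
Pace per km = 1178 / 5 = 235.6 s/km
LT pace = 235.6 * 1.07 = 252.09 s/km

252.09 s/km


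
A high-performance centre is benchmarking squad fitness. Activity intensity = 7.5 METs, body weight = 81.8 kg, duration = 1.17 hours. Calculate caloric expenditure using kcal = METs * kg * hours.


kcal = 7.5 * 81.8 * 1.17
= 613.5 * 1.17
= 717.8 kcal

717.8 kcal


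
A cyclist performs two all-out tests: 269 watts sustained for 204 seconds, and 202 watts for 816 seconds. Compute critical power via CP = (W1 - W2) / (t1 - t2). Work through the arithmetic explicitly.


W1 = P1 * t1 = 269 * 204 = 54876 J
W2 = P2 * t2 = 202 * 816 = 164832 J
CP = (54876 - 164832) / (204 - 816)
= 179.67 W

179.67 W


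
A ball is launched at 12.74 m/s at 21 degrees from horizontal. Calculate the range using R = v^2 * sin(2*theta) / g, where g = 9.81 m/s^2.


sin(2 * 21) = sin(42) = 0.669131
v^2 = 12.74^2 = 162.3076
R = 162.3076 * 0.669131 / 9.81
= 11.071 m

11.071 m


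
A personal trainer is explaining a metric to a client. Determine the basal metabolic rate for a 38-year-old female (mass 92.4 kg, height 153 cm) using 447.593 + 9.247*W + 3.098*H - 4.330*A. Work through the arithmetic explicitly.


BMR = 447.593 + 9.247*92.4 + 3.098*153 - 4.330*38
= 1611.47 kcal/day

1611.47 kcal/day


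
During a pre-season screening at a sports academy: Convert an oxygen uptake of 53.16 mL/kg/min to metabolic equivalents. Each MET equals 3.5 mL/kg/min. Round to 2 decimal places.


One MET = 3.5 mL/kg/min
Number of METs = 53.16 / 3.5
= 15.19 METs

15.19 METs


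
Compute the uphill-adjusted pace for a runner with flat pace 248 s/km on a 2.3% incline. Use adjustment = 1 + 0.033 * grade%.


Adjustment factor = 1 + 0.033 * 2.3 = 1.0759
Grade-adjusted pace = 248 * 1.0759 = 266.82 s/km

266.82 s/km


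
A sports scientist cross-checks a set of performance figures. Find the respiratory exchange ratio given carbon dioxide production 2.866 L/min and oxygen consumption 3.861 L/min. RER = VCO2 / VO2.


VCO2 = 2.866 L/min
VO2 = 3.861 L/min
RER = 2.866 / 3.861 = 0.7423

0.7423


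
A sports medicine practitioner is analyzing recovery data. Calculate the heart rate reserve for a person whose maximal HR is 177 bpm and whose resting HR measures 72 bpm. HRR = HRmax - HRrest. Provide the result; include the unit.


HRmax = 177 bpm
HRrest = 72 bpm
HRR = 177 - 72 = 105 bpm

105 bpm


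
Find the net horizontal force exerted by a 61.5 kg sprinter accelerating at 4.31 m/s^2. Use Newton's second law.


Newton's second law: F = m * a
F = 61.5 * 4.31 = 265.07 N

265.07 N


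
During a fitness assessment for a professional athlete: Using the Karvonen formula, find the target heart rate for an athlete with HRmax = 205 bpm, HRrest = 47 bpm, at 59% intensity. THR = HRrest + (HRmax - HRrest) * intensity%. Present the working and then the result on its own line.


HRR = 205 - 47 = 158
THR = 47 + 158 * 0.59
= 47 + 93.22
= 140.22 bpm

140.22 bpm


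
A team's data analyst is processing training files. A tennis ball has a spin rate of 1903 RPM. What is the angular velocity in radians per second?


Convert RPM to rad/s: multiply by 2*pi and divide by 60
omega = 1903 * 2 * pi / 60
= 199.282 rad/s

199.282 rad/s


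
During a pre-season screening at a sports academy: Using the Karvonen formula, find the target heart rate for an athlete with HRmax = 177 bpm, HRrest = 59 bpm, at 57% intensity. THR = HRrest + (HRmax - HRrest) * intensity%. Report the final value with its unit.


HRR = 177 - 59 = 118
THR = 59 + 118 * 0.57
= 59 + 67.26
= 126.26 bpm

126.26 bpm


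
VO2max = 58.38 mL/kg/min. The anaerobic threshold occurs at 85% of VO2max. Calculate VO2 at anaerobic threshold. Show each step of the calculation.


AT fraction = 85 / 100 = 0.85
AT VO2 = 58.38 * 0.85
= 49.62 mL/kg/min

49.62 mL/kg/min


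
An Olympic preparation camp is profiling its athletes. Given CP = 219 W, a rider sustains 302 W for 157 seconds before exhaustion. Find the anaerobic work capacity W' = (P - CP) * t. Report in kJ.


Excess power = 302 - 219 = 83 W
Work above CP = 83 * 157 = 13031 J
W' = 13.031 kJ

13.031 kJ


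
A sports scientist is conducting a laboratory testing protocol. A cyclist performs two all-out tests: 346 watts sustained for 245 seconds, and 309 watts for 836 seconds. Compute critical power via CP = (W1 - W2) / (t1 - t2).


W1 = P1 * t1 = 346 * 245 = 84770 J
W2 = P2 * t2 = 309 * 836 = 258324 J
CP = (84770 - 258324) / (245 - 836)
= 293.66 W

293.66 W


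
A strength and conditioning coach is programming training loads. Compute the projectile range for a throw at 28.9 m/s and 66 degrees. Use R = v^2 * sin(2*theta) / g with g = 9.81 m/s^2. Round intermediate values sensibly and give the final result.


Two times the angle = 132 degrees
sin(132) = 0.743145
R = 835.21 * 0.743145 / 9.81 = 63.27 m

63.27 m


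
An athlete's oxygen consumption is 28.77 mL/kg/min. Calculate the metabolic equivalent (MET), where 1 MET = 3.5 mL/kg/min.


MET = VO2 / 3.5
= 28.77 / 3.5
= 8.22 METs

8.22 METs


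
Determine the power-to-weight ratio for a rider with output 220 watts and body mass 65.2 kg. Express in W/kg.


P/W = 220 / 65.2 = 3.374 W/kg

3.374 W/kg


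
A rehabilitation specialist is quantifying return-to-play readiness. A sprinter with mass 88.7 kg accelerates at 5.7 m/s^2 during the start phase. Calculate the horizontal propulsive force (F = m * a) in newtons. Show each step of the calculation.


F = m * a
= 88.7 * 5.7
= 505.59 N

505.59 N


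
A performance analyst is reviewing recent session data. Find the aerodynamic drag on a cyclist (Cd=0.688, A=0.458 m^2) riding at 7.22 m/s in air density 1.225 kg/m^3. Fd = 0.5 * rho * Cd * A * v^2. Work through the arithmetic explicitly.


Fd = 0.5 * 1.225 * 0.688 * 0.458 * 7.22^2
= 0.5 * 1.225 * 0.688 * 0.458 * 52.1284
= 10.061 N

10.061 N


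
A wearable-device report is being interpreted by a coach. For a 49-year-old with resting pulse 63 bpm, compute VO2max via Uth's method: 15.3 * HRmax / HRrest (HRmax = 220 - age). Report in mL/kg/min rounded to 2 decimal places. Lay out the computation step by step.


Step 1: HRmax = 220 - 49 = 171 bpm
Step 2: Ratio = 171 / 63 = 2.7143
Step 3: VO2max = 15.3 * 2.7143 = 41.53 mL/kg/min

41.53 mL/kg/min


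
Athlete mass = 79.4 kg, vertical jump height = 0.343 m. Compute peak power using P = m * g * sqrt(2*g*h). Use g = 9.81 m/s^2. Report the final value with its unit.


sqrt(2 * 9.81 * 0.343) = sqrt(6.72966) = 2.594159 m/s
P = 79.4 * 9.81 * 2.594159
= 2020.63 W

2020.63 W


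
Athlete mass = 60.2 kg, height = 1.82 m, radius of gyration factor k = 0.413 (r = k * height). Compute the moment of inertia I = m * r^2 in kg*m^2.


r = k * height = 0.413 * 1.82 = 0.75166 m
r^2 = 0.75166^2 = 0.564993
I = 60.2 * 0.564993 = 34.013 kg*m^2

34.013 kg*m^2


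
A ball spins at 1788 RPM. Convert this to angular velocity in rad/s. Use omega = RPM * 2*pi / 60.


omega = 1788 * 2 * pi / 60
= 1788 * 6.28318531 / 60
= 11234.335 / 60
= 187.239 rad/s

187.239 rad/s


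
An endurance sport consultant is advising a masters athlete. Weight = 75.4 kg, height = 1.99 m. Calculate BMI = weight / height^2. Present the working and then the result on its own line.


height^2 = 1.99^2 = 3.9601
BMI = 75.4 / 3.9601 = 19.04 kg/m^2

19.04 kg/m^2


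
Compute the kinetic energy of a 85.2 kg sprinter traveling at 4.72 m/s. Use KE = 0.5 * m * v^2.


Velocity squared = 22.2784
KE = 0.5 * 85.2 * 22.2784 = 949.06 J

949.06 J


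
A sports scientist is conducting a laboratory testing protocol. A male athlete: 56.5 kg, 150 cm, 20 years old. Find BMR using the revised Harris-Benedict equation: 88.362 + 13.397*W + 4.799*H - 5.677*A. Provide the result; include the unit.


Intercept = 88.362
Weight contribution = 13.397 * 56.5 = 756.9305
Height contribution = 4.799 * 150 = 719.85
Age contribution = 5.677 * 20 = 113.54
BMR = 88.362 + 756.9305 + 719.85 - 113.54
= 1451.6 kcal/day

1451.6 kcal/day


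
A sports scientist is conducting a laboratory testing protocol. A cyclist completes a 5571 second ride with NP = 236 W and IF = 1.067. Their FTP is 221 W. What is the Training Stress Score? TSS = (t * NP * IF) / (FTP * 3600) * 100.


t * NP * IF = 5571 * 236 * 1.067 = 1402844.652
FTP * 3600 = 795600
TSS = (1402844.652 / 795600) * 100 = 176.33

176.33 TSS


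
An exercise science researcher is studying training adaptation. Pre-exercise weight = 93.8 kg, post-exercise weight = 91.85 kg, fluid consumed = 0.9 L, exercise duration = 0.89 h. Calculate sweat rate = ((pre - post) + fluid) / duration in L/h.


Weight loss = 93.8 - 91.85 = 1.95 kg (approx L)
Total sweat = 1.95 + 0.9 = 2.85 L
Sweat rate = 2.85 / 0.89 = 3.202 L/h

3.202 L/h


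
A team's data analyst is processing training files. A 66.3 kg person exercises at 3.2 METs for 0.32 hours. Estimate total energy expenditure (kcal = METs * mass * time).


Energy = METs * mass(kg) * time(h)
= 3.2 * 66.3 * 0.32
= 67.89 kcal

67.89 kcal


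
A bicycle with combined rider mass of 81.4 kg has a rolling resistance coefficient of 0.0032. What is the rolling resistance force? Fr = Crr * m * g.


Fr = 0.0032 * 81.4 * 9.81
= 0.26048 * 9.81
= 2.555 N

2.555 N


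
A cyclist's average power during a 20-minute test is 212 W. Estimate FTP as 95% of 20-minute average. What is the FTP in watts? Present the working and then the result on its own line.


FTP = 20-min power * 0.95
= 212 * 0.95
= 201.4 W

201.4 W


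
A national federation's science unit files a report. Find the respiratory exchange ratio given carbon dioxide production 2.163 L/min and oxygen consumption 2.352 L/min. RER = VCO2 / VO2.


VCO2 = 2.163 L/min
VO2 = 2.352 L/min
RER = 2.163 / 2.352 = 0.9196

0.9196


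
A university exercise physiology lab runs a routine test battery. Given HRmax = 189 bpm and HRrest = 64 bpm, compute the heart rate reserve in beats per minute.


Heart rate reserve = maximum HR minus resting HR
HRR = 189 - 64 = 125 bpm

125 bpm


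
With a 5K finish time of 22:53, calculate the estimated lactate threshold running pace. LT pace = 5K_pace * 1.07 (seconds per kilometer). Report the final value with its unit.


Race duration = 1373 s for 5 km
Average pace = 1373 / 5 = 274.6 s/km
LT pace = 274.6 * 1.07
= 293.82 s/km

293.82 s/km


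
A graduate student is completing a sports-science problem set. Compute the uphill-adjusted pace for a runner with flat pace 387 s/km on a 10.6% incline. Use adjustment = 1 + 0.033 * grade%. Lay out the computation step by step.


Adjustment factor = 1 + 0.033 * 10.6 = 1.3498
Grade-adjusted pace = 387 * 1.3498 = 522.37 s/km

522.37 s/km


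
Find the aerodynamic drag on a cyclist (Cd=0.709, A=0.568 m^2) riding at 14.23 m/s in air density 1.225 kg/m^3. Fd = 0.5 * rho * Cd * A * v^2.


Fd = 0.5 * 1.225 * 0.709 * 0.568 * 14.23^2
= 0.5 * 1.225 * 0.709 * 0.568 * 202.4929
= 49.947 N

49.947 N


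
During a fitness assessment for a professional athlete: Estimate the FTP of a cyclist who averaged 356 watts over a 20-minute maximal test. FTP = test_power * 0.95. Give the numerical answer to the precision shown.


FTP = 356 * 0.95 = 338.2 W

338.2 W


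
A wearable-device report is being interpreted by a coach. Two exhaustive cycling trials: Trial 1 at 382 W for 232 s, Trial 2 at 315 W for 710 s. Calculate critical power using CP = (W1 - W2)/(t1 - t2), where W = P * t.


W1 = 382 * 232 = 88624 J
W2 = 315 * 710 = 223650 J
CP = (88624 - 223650) / (232 - 710)
= -135026 / -478
= 282.48 W

282.48 W


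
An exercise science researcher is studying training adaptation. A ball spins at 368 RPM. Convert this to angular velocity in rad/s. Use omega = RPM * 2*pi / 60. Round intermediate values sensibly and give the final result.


omega = 368 * 2 * pi / 60
= 368 * 6.28318531 / 60
= 2312.212 / 60
= 38.537 rad/s

38.537 rad/s


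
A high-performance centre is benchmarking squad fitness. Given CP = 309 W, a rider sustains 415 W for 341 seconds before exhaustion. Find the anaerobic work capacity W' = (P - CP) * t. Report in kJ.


Excess power = 415 - 309 = 106 W
Work above CP = 106 * 341 = 36146 J
W' = 36.146 kJ

36.146 kJ


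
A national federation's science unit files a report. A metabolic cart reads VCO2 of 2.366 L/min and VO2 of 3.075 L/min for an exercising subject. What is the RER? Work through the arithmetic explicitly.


RER = VCO2 / VO2 = 2.366 / 3.075 = 0.7694

0.7694


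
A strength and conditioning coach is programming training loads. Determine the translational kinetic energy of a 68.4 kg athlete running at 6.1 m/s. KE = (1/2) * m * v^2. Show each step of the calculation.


KE = 0.5 * m * v^2
= 0.5 * 68.4 * 6.1^2
= 0.5 * 68.4 * 37.21
= 1272.58 J

1272.58 J


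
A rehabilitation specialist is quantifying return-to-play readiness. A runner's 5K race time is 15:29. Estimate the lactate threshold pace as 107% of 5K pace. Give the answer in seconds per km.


Total race time = 15*60 + 29 = 929 seconds
5K pace = 929 / 5 = 185.8 sec/km
LT pace = 185.8 * 1.07 = 198.81 sec/km

198.81 s/km


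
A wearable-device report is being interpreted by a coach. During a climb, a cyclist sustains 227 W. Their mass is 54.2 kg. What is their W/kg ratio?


Power-to-weight = 227 W / 54.2 kg
= 4.188 W/kg

4.188 W/kg


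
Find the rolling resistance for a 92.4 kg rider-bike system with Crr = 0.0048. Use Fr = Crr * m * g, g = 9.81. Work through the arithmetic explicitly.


m * g = 92.4 * 9.81 = 906.444 N
Fr = 0.0048 * 906.444 = 4.351 N

4.351 N


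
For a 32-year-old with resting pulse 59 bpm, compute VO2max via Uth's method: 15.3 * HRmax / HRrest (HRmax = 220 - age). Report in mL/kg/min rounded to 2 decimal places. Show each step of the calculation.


Step 1: HRmax = 220 - 32 = 188 bpm
Step 2: Ratio = 188 / 59 = 3.1864
Step 3: VO2max = 15.3 * 3.1864 = 48.75 mL/kg/min

48.75 mL/kg/min


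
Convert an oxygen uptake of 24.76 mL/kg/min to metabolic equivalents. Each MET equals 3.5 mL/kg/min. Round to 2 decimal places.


One MET = 3.5 mL/kg/min
Number of METs = 24.76 / 3.5
= 7.07 METs

7.07 METs


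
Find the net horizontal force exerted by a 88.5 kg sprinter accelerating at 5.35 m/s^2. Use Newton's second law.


Newton's second law: F = m * a
F = 88.5 * 5.35 = 473.48 N

473.48 N


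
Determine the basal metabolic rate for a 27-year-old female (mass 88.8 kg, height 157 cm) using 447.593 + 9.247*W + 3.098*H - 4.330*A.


BMR = 447.593 + 9.247*88.8 + 3.098*157 - 4.330*27
= 1638.2 kcal/day

1638.2 kcal/day


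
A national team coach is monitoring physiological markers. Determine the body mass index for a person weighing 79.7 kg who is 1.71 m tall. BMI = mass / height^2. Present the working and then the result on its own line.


BMI = mass / height^2
= 79.7 / 1.71^2
= 79.7 / 2.9241
= 27.26 kg/m^2

27.26 kg/m^2


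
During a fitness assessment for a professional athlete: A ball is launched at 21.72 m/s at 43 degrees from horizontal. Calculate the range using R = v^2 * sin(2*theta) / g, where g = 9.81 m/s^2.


sin(2 * 43) = sin(86) = 0.997564
v^2 = 21.72^2 = 471.7584
R = 471.7584 * 0.997564 / 9.81
= 47.972 m

47.972 m


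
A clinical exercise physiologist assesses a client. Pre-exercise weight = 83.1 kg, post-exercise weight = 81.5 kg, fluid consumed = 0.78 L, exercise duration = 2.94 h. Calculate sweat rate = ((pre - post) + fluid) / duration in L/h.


Weight loss = 83.1 - 81.5 = 1.6 kg (approx L)
Total sweat = 1.6 + 0.78 = 2.38 L
Sweat rate = 2.38 / 2.94 = 0.81 L/h

0.81 L/h


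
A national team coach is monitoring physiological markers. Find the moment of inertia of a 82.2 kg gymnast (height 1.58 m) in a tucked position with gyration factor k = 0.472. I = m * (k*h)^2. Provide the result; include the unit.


Radius of gyration = 0.472 * 1.58 = 0.74576 m
I = 82.2 * 0.74576^2
= 82.2 * 0.556158
= 45.716 kg*m^2

45.716 kg*m^2


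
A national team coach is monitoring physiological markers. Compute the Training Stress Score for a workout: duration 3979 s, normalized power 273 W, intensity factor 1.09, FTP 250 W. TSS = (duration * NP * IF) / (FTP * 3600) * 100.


Product = 3979 * 273 * 1.09 = 1184031.03
Base = 250 * 3600 = 900000
TSS = 1184031.03 / 900000 * 100 = 131.56

131.56 TSS


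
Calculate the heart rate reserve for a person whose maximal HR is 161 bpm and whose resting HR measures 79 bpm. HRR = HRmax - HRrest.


HRmax = 161 bpm
HRrest = 79 bpm
HRR = 161 - 79 = 82 bpm

82 bpm


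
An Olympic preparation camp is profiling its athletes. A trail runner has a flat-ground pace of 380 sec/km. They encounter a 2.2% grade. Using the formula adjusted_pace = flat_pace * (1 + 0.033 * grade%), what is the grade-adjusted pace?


Grade factor = 1 + 0.033 * 2.2 = 1.0726
Adjusted = 380 * 1.0726 = 407.59 sec/km

407.59 s/km


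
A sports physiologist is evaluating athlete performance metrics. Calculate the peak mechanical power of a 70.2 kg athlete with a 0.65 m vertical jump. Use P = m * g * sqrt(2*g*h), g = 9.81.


First, sqrt(2gh) = sqrt(2 * 9.81 * 0.65)
= sqrt(12.753) = 3.571134 m/s
Power = 70.2 * 9.81 * 3.571134 = 2459.3 W

2459.3 W


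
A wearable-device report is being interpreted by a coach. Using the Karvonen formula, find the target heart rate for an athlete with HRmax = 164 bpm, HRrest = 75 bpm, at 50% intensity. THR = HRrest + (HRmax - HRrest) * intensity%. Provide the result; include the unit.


HRR = 164 - 75 = 89
THR = 75 + 89 * 0.5
= 75 + 44.5
= 119.5 bpm

119.5 bpm


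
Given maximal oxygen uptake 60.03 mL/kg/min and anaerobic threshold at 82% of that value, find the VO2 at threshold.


Percentage as decimal = 0.82
VO2 at AT = 60.03 * 0.82 = 49.22 mL/kg/min

49.22 mL/kg/min


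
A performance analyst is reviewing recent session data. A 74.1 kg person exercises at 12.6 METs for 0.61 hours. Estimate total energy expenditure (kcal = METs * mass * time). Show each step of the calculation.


Energy = METs * mass(kg) * time(h)
= 12.6 * 74.1 * 0.61
= 569.53 kcal

569.53 kcal


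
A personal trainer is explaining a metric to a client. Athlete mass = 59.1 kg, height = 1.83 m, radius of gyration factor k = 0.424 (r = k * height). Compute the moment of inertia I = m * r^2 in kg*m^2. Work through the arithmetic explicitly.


r = k * height = 0.424 * 1.83 = 0.77592 m
r^2 = 0.77592^2 = 0.602052
I = 59.1 * 0.602052 = 35.581 kg*m^2

35.581 kg*m^2


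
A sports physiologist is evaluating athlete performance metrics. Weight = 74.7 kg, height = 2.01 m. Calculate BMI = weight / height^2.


height^2 = 2.01^2 = 4.0401
BMI = 74.7 / 4.0401 = 18.49 kg/m^2

18.49 kg/m^2


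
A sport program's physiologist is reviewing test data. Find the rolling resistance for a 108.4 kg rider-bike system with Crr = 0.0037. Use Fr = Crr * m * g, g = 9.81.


m * g = 108.4 * 9.81 = 1063.404 N
Fr = 0.0037 * 1063.404 = 3.935 N

3.935 N


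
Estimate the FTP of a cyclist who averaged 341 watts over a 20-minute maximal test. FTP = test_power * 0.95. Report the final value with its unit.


FTP = 341 * 0.95 = 323.95 W

323.95 W


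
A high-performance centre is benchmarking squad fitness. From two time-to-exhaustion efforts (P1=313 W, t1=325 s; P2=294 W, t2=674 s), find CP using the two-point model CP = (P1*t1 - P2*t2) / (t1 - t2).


Work in trial 1 = 101725 J
Work in trial 2 = 198156 J
Delta work = -96431 J
Delta time = -349 s
CP = -96431 / -349 = 276.31 W

276.31 W


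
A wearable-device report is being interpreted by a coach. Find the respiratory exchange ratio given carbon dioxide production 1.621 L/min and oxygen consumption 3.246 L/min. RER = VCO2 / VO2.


VCO2 = 1.621 L/min
VO2 = 3.246 L/min
RER = 1.621 / 3.246 = 0.4994

0.4994


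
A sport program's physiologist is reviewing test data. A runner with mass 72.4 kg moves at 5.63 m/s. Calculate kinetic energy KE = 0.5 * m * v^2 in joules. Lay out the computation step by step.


v^2 = 5.63^2 = 31.6969
KE = 0.5 * 72.4 * 31.6969
= 1147.43 J

1147.43 J


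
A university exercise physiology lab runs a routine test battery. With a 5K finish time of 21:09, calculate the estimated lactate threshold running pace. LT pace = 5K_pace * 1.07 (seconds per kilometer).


Race duration = 1269 s for 5 km
Average pace = 1269 / 5 = 253.8 s/km
LT pace = 253.8 * 1.07
= 271.57 s/km

271.57 s/km


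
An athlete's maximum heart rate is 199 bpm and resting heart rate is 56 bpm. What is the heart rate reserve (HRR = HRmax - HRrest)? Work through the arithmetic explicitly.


HRR = HRmax - HRrest
= 199 - 56
= 143 bpm

143 bpm


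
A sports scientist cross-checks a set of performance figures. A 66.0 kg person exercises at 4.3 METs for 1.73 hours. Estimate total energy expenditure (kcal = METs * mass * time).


Energy = METs * mass(kg) * time(h)
= 4.3 * 66.0 * 1.73
= 490.97 kcal

490.97 kcal


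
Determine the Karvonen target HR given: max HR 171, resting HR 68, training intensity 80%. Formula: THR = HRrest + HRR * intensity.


HRR = HRmax - HRrest = 171 - 68 = 103
THR = 68 + 103 * 0.8
= 150.4 bpm

150.4 bpm


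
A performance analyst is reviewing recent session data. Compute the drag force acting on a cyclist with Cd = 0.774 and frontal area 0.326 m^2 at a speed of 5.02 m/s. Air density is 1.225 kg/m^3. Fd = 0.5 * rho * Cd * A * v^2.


Step 1: v^2 = 25.2004
Step 2: Fd = 0.5 * 1.225 * 0.774 * 0.326 * 25.2004
= 3.895 N

3.895 N


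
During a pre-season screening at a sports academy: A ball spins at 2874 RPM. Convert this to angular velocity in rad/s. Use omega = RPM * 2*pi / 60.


omega = 2874 * 2 * pi / 60
= 2874 * 6.28318531 / 60
= 18057.875 / 60
= 300.965 rad/s

300.965 rad/s


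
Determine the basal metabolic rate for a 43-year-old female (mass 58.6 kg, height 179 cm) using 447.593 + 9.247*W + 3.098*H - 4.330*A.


BMR = 447.593 + 9.247*58.6 + 3.098*179 - 4.330*43
= 1357.82 kcal/day

1357.82 kcal/day


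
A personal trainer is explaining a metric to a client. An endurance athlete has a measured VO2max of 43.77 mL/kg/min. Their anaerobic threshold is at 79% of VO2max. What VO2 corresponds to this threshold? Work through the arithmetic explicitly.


Anaerobic threshold VO2 = VO2max * 79%
= 43.77 * 0.79
= 34.58 mL/kg/min

34.58 mL/kg/min


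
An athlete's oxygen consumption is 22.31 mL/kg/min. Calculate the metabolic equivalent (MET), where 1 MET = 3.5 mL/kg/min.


MET = VO2 / 3.5
= 22.31 / 3.5
= 6.37 METs

6.37 METs


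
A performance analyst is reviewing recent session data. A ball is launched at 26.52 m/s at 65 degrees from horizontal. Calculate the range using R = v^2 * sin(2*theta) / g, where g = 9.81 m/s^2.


sin(2 * 65) = sin(130) = 0.766044
v^2 = 26.52^2 = 703.3104
R = 703.3104 * 0.766044 / 9.81
= 54.92 m

54.92 m


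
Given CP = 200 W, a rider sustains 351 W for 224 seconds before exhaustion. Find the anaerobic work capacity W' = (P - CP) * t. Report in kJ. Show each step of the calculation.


Excess power = 351 - 200 = 151 W
Work above CP = 151 * 224 = 33824 J
W' = 33.824 kJ

33.824 kJ


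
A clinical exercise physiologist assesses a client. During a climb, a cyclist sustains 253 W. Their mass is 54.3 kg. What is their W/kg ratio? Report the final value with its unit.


Power-to-weight = 253 W / 54.3 kg
= 4.659 W/kg

4.659 W/kg


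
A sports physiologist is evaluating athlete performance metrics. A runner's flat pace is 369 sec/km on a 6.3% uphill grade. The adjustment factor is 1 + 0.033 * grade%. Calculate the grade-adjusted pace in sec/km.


Factor = 1 + 0.033 * 6.3 = 1.2079
Adjusted pace = 369 * 1.2079
= 445.72 sec/km

445.72 s/km


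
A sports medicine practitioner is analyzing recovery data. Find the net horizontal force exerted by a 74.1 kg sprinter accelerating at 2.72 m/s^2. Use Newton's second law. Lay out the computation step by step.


Newton's second law: F = m * a
F = 74.1 * 2.72 = 201.55 N

201.55 N


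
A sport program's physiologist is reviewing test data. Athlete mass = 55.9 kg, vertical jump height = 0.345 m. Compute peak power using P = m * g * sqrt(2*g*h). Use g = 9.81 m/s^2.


sqrt(2 * 9.81 * 0.345) = sqrt(6.7689) = 2.601711 m/s
P = 55.9 * 9.81 * 2.601711
= 1426.72 W

1426.72 W


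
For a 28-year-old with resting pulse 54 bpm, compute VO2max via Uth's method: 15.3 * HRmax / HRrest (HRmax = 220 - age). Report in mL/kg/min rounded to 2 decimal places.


Step 1: HRmax = 220 - 28 = 192 bpm
Step 2: Ratio = 192 / 54 = 3.5556
Step 3: VO2max = 15.3 * 3.5556 = 54.4 mL/kg/min

54.4 mL/kg/min


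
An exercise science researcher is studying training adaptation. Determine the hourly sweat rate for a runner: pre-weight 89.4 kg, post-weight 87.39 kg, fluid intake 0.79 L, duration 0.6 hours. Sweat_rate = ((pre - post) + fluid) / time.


Mass lost = 89.4 - 87.39 = 2.01 kg
Add fluid consumed: 2.01 + 0.79 = 2.8 L total sweat
Sweat rate = 2.8 / 0.6 = 4.667 L/h

4.667 L/h


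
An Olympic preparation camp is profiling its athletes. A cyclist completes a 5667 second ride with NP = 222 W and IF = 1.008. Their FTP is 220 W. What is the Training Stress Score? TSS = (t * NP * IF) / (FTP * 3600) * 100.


t * NP * IF = 5667 * 222 * 1.008 = 1268138.592
FTP * 3600 = 792000
TSS = (1268138.592 / 792000) * 100 = 160.12

160.12 TSS


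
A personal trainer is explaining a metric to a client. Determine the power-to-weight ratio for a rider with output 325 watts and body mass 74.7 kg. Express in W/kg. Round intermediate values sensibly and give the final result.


P/W = 325 / 74.7 = 4.351 W/kg

4.351 W/kg


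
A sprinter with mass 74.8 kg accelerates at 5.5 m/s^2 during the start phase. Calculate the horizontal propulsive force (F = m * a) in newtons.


F = m * a
= 74.8 * 5.5
= 411.4 N

411.4 N


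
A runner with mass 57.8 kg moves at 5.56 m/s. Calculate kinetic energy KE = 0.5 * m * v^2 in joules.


v^2 = 5.56^2 = 30.9136
KE = 0.5 * 57.8 * 30.9136
= 893.4 J

893.4 J


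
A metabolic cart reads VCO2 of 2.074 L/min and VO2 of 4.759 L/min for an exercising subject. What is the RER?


RER = VCO2 / VO2 = 2.074 / 4.759 = 0.4358

0.4358


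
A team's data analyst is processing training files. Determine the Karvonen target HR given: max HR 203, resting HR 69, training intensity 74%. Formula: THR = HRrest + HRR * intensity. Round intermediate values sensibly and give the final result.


HRR = HRmax - HRrest = 203 - 69 = 134
THR = 69 + 134 * 0.74
= 168.16 bpm

168.16 bpm


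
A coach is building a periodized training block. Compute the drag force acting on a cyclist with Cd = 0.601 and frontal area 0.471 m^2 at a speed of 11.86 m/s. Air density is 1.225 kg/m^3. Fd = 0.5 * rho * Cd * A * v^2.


Step 1: v^2 = 140.6596
Step 2: Fd = 0.5 * 1.225 * 0.601 * 0.471 * 140.6596
= 24.388 N

24.388 N


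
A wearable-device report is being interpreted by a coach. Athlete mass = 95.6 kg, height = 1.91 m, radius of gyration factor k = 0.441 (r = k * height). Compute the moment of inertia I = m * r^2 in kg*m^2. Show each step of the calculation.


r = k * height = 0.441 * 1.91 = 0.84231 m
r^2 = 0.84231^2 = 0.709486
I = 95.6 * 0.709486 = 67.827 kg*m^2

67.827 kg*m^2


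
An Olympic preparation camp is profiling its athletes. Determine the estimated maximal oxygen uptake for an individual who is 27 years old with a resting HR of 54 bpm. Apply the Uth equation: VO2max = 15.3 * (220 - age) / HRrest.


HRmax = 220 - 27 = 193
VO2max = 15.3 * (193 / 54)
= 15.3 * 3.5741
= 54.68 mL/kg/min

54.68 mL/kg/min


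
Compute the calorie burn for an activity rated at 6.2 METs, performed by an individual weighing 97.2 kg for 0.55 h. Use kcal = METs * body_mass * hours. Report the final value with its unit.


Product of METs and mass = 6.2 * 97.2 = 602.64
Total kcal = 602.64 * 0.55 = 331.45 kcal

331.45 kcal


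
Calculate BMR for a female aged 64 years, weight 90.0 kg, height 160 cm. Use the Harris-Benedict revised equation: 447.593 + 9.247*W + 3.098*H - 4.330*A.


Substituting values:
W term = 9.247 * 90.0 = 832.23
H term = 3.098 * 160 = 495.68
A term = 4.330 * 64 = 277.12
BMR = 1498.38 kcal/day

1498.38 kcal/day


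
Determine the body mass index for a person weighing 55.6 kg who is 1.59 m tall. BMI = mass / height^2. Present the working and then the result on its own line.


BMI = mass / height^2
= 55.6 / 1.59^2
= 55.6 / 2.5281
= 21.99 kg/m^2

21.99 kg/m^2
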